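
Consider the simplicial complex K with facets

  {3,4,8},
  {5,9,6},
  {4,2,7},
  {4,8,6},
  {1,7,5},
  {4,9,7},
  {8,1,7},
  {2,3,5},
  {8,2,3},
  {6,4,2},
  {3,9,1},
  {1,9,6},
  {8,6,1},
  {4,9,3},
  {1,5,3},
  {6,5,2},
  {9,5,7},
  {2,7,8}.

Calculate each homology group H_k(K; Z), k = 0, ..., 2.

Take the total order 1 < 2 < 3 < 4 < 5 < 6 < 7 < 8 < 9 on the vertex set. Then K (dimension 2) consists of the simplices:

  0-simplices (9): [1], [2], [3], [4], [5], [6], [7], [8], [9]
  1-simplices (27): (27 of them)
  2-simplices (18): [1,3,5], [1,3,9], [1,5,7], [1,6,8], [1,6,9], [1,7,8], [2,3,5], [2,3,8], [2,4,6], [2,4,7], [2,5,6], [2,7,8], [3,4,8], [3,4,9], [4,6,8], [4,7,9], [5,6,9], [5,7,9]

so the chain groups are C_0 ≅ Z^9, C_1 ≅ Z^27, C_2 ≅ Z^18.

∂_1: C_1 → C_0 maps an edge to its endpoints' difference, ∂[p,q] = q − p.
The resulting 9×27 matrix has rank 8, and its Smith normal form has invariant factors (1,1,1,1,1,1,1,1).

∂_2: C_2 → C_1 sends each 2-simplex [p,q,r] to [q,r] − [p,r] + [p,q]. For instance
  ∂[1,6,9] = [6,9] − [1,9] + [1,6],
  ∂[5,7,9] = [7,9] − [5,9] + [5,7].
The resulting 27×18 matrix has rank 18, and its Smith normal form has invariant factors (1,1,1,1,1,1,1,1,1,1,1,1,1,1,1,1,1,2).

From H_k ≅ ker(∂_k) / im(∂_{k+1}) we obtain:

  H_0: rank C_0 − rank ∂_1 = 9 − 8 = 1, and the invariant factors of ∂_1 are all 1, so H_0 = Z.
  H_1: rank ker ∂_1 − rank ∂_2 = (27 − 8) − 18 = 1, and ∂_2 has invariant factor 2 > 1, so H_1 = Z ⊕ Z/2.
  H_2: rank ker ∂_2 − rank ∂_3 = (18 − 18) − 0 = 0, and there is no ∂_3, so H_2 = 0.

(K is a triangulation of the Klein bottle.)

H_0 ≅ Z,  H_1 ≅ Z ⊕ Z/2,  H_2 = 0.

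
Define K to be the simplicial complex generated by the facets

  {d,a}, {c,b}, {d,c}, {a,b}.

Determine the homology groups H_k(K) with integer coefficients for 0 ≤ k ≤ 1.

H_0 = Z,  H_1 = Z.

We work with the vertex ordering a < b < c < d. The simplices of K, each written with vertices in increasing order, are:

  0-simplices (4): a, b, c, d
  1-simplices (4): ab, ad, bc, cd

giving chain groups C_0 ≅ Z^4, C_1 ≅ Z^4.

Boundary ∂_1: C_1 → C_0 maps an edge to its endpoints' difference, ∂[p,q] = q − p.
As a 4×4 matrix over Z this has rank 3, with invariant factors (1,1,1).

Computing H_k = (kernel of ∂_k) / (image of ∂_{k+1}):

  H_0: rank C_0 − rank ∂_1 = 4 − 3 = 1, and the invariant factors of ∂_1 are all 1, so H_0 ≅ Z.
  H_1: rank ker ∂_1 − rank ∂_2 = (4 − 3) − 0 = 1, and there is no ∂_2, so H_1 ≅ Z.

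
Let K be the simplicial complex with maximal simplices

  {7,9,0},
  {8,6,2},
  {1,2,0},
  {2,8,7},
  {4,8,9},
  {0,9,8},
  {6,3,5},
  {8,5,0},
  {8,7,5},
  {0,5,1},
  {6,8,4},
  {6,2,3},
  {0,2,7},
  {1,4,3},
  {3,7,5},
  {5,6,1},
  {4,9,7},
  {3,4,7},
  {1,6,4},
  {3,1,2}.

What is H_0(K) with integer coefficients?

H_0 = Z.

Take the total order 0 < 1 < 2 < 3 < 4 < 5 < 6 < 7 < 8 < 9 on the vertex set. Then K (dimension 2) consists of the simplices:

  0-simplices (10): [0], [1], [2], [3], [4], [5], [6], [7], [8], [9]
  1-simplices (30): (30 of them)
  2-simplices (20): (20 of them)

so the chain groups are C_0 ≅ Z^10, C_1 ≅ Z^30, C_2 ≅ Z^20.

∂_1: C_1 → C_0 sends each edge [p,q] (with p < q) to q − p. For instance
  ∂[4,7] = [7] − [4].
This gives a 10×30 integer matrix of rank 9; reducing to Smith normal form yields diagonal entries (1,1,1,1,1,1,1,1,1).

∂_2: C_2 → C_1 acts by ∂[p,q,r] = [q,r] − [p,r] + [p,q]. For instance
  ∂[0,8,9] = [8,9] − [0,9] + [0,8],
  ∂[2,3,6] = [3,6] − [2,6] + [2,3].
This gives a 30×20 integer matrix of rank 20; reducing to Smith normal form yields diagonal entries (1,1,1,1,1,1,1,1,1,1,1,1,1,1,1,1,1,1,1,2).

Now H_k = ker ∂_k / im ∂_{k+1}, so:

  H_0: rank C_0 − rank ∂_1 = 10 − 9 = 1, and the invariant factors of ∂_1 are all 1, so H_0 = Z.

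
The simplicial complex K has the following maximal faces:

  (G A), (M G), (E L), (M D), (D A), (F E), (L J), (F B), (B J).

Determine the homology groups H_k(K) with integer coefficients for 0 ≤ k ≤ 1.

Take the total order A < B < D < E < F < G < J < L < M on the vertex set. Then K (dimension 1) consists of the simplices:

  0-simplices (9): A, B, D, E, F, G, J, L, M
  1-simplices (9): AD, AG, BF, BJ, DM, EF, EL, GM, JL

so the chain groups are C_0 ≅ Z^9, C_1 ≅ Z^9.

The boundary map ∂_1: C_1 → C_0 maps an edge to its endpoints' difference, ∂[p,q] = q − p.
The 9×9 boundary matrix has rank 7 and Smith normal form diag(1,1,1,1,1,1,1).

From H_k ≅ ker(∂_k) / im(∂_{k+1}) we obtain:

  H_0: rank C_0 − rank ∂_1 = 9 − 7 = 2, and the invariant factors of ∂_1 are all 1, so H_0 = Z^2.
  H_1: rank ker ∂_1 − rank ∂_2 = (9 − 7) − 0 = 2, and there is no ∂_2, so H_1 = Z^2.

H_0 = Z^2,  H_1 = Z^2.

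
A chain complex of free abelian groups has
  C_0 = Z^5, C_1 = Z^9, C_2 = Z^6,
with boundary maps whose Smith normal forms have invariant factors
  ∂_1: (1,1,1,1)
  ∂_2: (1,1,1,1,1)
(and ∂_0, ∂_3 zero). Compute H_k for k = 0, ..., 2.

H_0 = Z,  H_1 = 0,  H_2 = Z.

H_0: b_0 = 5 − 0 − 4 = 1; torsion from ∂_1 factors > 1: none. So H_0 = Z.
H_1: b_1 = 9 − 4 − 5 = 0; torsion from ∂_2 factors > 1: none. So H_1 = 0.
H_2: b_2 = 6 − 5 − 0 = 1; torsion from ∂_3 factors > 1: none. So H_2 = Z.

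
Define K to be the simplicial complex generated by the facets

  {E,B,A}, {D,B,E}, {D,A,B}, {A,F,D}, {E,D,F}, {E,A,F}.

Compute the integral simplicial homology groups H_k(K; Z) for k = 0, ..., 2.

H_0 = Z,  H_1 = 0,  H_2 = Z.

Order the vertices as A < B < D < E < F. Listing each simplex with vertices in this order, K has dimension 2 with simplices:

  0-simplices (5): A, B, D, E, F
  1-simplices (9): AB, AD, AE, AF, BD, BE, DE, DF, EF
  2-simplices (6): ABD, ABE, ADF, AEF, BDE, DEF

so the chain groups are C_0 ≅ Z^5, C_1 ≅ Z^9, C_2 ≅ Z^6.

∂_1: C_1 → C_0 sends each edge [p,q] (with p < q) to q − p.
This gives a 5×9 integer matrix of rank 4; reducing to Smith normal form yields diagonal entries (1,1,1,1).

Boundary ∂_2: C_2 → C_1 acts by ∂[p,q,r] = [q,r] − [p,r] + [p,q]. For instance
  ∂ABD = BD − AD + AB,
  ∂ABE = BE − AE + AB.
The 9×6 boundary matrix has rank 5 and Smith normal form diag(1,1,1,1,1).

Now H_k = ker ∂_k / im ∂_{k+1}, so:

  H_0: rank C_0 − rank ∂_1 = 5 − 4 = 1, and the invariant factors of ∂_1 are all 1, so H_0 ≅ Z.
  H_1: rank ker ∂_1 − rank ∂_2 = (9 − 4) − 5 = 0, and the invariant factors of ∂_2 are all 1, so H_1 ≅ 0.
  H_2: rank ker ∂_2 − rank ∂_3 = (6 − 5) − 0 = 1, and there is no ∂_3, so H_2 ≅ Z.

As a check, the Euler characteristic is 5 − 9 + 6 = 2, which agrees with 1 − 0 + 1 = 2.
(K is a triangulation of the 2-sphere S^2.)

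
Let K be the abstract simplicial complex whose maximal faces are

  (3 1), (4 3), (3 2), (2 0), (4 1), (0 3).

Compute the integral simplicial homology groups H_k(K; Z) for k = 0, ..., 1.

H_0 ≅ Z,  H_1 ≅ Z^2.

Order the vertices as 0 < 1 < 2 < 3 < 4. Listing each simplex with vertices in this order, K has dimension 1 with simplices:

  0-simplices (5): [0], [1], [2], [3], [4]
  1-simplices (6): [0,2], [0,3], [1,3], [1,4], [2,3], [3,4]

so the chain groups are C_0 ≅ Z^5, C_1 ≅ Z^6.

∂_1: C_1 → C_0 maps an edge to its endpoints' difference, ∂[p,q] = q − p.
As a 5×6 matrix over Z this has rank 4, with invariant factors (1,1,1,1).

From H_k ≅ ker(∂_k) / im(∂_{k+1}) we obtain:

  H_0: rank C_0 − rank ∂_1 = 5 − 4 = 1, and the invariant factors of ∂_1 are all 1, so H_0 = Z.
  H_1: rank ker ∂_1 − rank ∂_2 = (6 − 4) − 0 = 2, and there is no ∂_2, so H_1 = Z^2.

As a check, the Euler characteristic is 5 − 6 = -1, which agrees with 1 − 2 = -1.
(K is a triangulation of a wedge of 2 circles.)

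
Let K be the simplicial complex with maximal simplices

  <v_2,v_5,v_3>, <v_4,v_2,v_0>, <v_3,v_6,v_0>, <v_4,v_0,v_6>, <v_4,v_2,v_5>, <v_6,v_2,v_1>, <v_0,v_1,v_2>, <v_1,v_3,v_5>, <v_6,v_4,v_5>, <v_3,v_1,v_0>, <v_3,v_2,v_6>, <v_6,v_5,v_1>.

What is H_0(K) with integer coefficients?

H_0 = Z.

Take the total order v_0 < v_1 < v_2 < v_3 < v_4 < v_5 < v_6 on the vertex set. Then K (dimension 2) consists of the simplices:

  0-simplices (7): [v_0], [v_1], [v_2], [v_3], [v_4], [v_5], [v_6]
  1-simplices (18): (18 of them)
  2-simplices (12): (12 of them)

giving chain groups C_0 ≅ Z^7, C_1 ≅ Z^18, C_2 ≅ Z^12.

Boundary ∂_1: C_1 → C_0 maps an edge to its endpoints' difference, ∂[p,q] = q − p.
The 7×18 boundary matrix has rank 6 and Smith normal form diag(1,1,1,1,1,1).

The boundary map ∂_2: C_2 → C_1 sends each 2-simplex [p,q,r] to [q,r] − [p,r] + [p,q]. For instance
  ∂[v_0,v_4,v_6] = [v_4,v_6] − [v_0,v_6] + [v_0,v_4],
  ∂[v_0,v_1,v_2] = [v_1,v_2] − [v_0,v_2] + [v_0,v_1].
This gives a 18×12 integer matrix of rank 12; reducing to Smith normal form yields diagonal entries (1,1,1,1,1,1,1,1,1,1,1,2).

Now H_k = ker ∂_k / im ∂_{k+1}, so:

  H_0: rank C_0 − rank ∂_1 = 7 − 6 = 1, and the invariant factors of ∂_1 are all 1, so H_0 ≅ Z.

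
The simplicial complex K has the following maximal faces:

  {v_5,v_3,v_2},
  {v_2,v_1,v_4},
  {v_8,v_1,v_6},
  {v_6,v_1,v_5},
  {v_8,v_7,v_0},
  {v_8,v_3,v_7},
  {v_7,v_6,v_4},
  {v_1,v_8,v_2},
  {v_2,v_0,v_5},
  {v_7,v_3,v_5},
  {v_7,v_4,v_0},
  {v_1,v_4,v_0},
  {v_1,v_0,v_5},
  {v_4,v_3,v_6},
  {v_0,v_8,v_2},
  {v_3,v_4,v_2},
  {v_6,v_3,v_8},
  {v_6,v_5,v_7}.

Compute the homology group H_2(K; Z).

Fix the vertex order v_0 < v_1 < v_2 < v_3 < v_4 < v_5 < v_6 < v_7 < v_8 and write every simplex with vertices in increasing order. Then dim K = 2 and the simplices of K are:

  0-simplices (9): [v_0], [v_1], [v_2], [v_3], [v_4], [v_5], [v_6], [v_7], [v_8]
  1-simplices (27): (27 of them)
  2-simplices (18): (18 of them)

so the chain groups are C_0 ≅ Z^9, C_1 ≅ Z^27, C_2 ≅ Z^18.

∂_1: C_1 → C_0 maps an edge to its endpoints' difference, ∂[p,q] = q − p.
The resulting 9×27 matrix has rank 8, and its Smith normal form has invariant factors (1,1,1,1,1,1,1,1).

∂_2: C_2 → C_1 maps a triangle to the signed sum of its edges. For instance
  ∂[v_0,v_4,v_7] = [v_4,v_7] − [v_0,v_7] + [v_0,v_4],
  ∂[v_3,v_4,v_6] = [v_4,v_6] − [v_3,v_6] + [v_3,v_4].
The resulting 27×18 matrix has rank 18, and its Smith normal form has invariant factors (1,1,1,1,1,1,1,1,1,1,1,1,1,1,1,1,1,2).

Now H_k = ker ∂_k / im ∂_{k+1}, so:

  H_2: rank ker ∂_2 − rank ∂_3 = (18 − 18) − 0 = 0, and there is no ∂_3, so H_2 = 0.

(K is a triangulation of the Klein bottle.)

H_2 ≅ 0.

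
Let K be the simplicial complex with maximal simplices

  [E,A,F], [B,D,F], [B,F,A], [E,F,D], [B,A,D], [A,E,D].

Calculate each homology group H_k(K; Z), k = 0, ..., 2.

H_0 = Z,  H_1 = 0,  H_2 = Z.

K has 5 vertices, 9 edges, 6 triangles.
rank ∂_0 = 0, rank ∂_1 = 4 ⇒ b_0 = 5 − 0 − 4 = 1; all invariant factors of ∂_1 are 1 so no torsion. So H_0 ≅ Z.
rank ∂_1 = 4, rank ∂_2 = 5 ⇒ b_1 = 9 − 4 − 5 = 0; all invariant factors of ∂_2 are 1 so no torsion. So H_1 ≅ 0.
rank ∂_2 = 5, rank ∂_3 = 0 ⇒ b_2 = 6 − 5 − 0 = 1. So H_2 ≅ Z.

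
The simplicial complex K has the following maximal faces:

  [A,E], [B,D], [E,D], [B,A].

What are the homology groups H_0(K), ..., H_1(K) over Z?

We work with the vertex ordering A < B < D < E. The simplices of K, each written with vertices in increasing order, are:

  0-simplices (4): A, B, D, E
  1-simplices (4): AB, AE, BD, DE

Hence C_0 ≅ Z^4, C_1 ≅ Z^4.

∂_1: C_1 → C_0 is given by ∂[p,q] = [q] − [p]. For instance
  ∂AE = E − A.
This gives a 4×4 integer matrix of rank 3; reducing to Smith normal form yields diagonal entries (1,1,1).

Computing H_k = (kernel of ∂_k) / (image of ∂_{k+1}):

  H_0: rank C_0 − rank ∂_1 = 4 − 3 = 1, and the invariant factors of ∂_1 are all 1, so H_0 ≅ Z.
  H_1: rank ker ∂_1 − rank ∂_2 = (4 − 3) − 0 = 1, and there is no ∂_2, so H_1 ≅ Z.

H_0 ≅ Z,  H_1 ≅ Z.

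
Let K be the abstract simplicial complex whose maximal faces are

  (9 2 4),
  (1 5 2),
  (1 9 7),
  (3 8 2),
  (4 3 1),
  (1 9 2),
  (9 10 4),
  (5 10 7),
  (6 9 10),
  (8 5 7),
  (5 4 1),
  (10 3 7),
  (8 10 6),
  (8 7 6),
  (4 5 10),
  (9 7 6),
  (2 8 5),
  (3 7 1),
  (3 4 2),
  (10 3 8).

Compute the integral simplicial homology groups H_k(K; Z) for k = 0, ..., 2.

H_0 ≅ Z,  H_1 ≅ Z ⊕ Z/2Z,  H_2 = 0.

Order the vertices as 1 < 2 < 3 < 4 < 5 < 6 < 7 < 8 < 9 < 10. Listing each simplex with vertices in this order, K has dimension 2 with simplices:

  0-simplices (10): [1], [2], [3], [4], [5], [6], [7], [8], [9], [10]
  1-simplices (30): (30 of them)
  2-simplices (20): (20 of them)

giving chain groups C_0 ≅ Z^10, C_1 ≅ Z^30, C_2 ≅ Z^20.

Boundary ∂_1: C_1 → C_0 is given by ∂[p,q] = [q] − [p]. For instance
  ∂[3,4] = [4] − [3].
As a 10×30 matrix over Z this has rank 9, with invariant factors (1,1,1,1,1,1,1,1,1).

∂_2: C_2 → C_1 maps a triangle to the signed sum of its edges. For instance
  ∂[6,9,10] = [9,10] − [6,10] + [6,9],
  ∂[5,7,8] = [7,8] − [5,8] + [5,7].
The 30×20 boundary matrix has rank 20 and Smith normal form diag(1,1,1,1,1,1,1,1,1,1,1,1,1,1,1,1,1,1,1,2).

Computing H_k = (kernel of ∂_k) / (image of ∂_{k+1}):

  H_0: rank C_0 − rank ∂_1 = 10 − 9 = 1, and the invariant factors of ∂_1 are all 1, so H_0 = Z.
  H_1: rank ker ∂_1 − rank ∂_2 = (30 − 9) − 20 = 1, and ∂_2 has invariant factor 2 > 1, so H_1 = Z ⊕ Z/2Z.
  H_2: rank ker ∂_2 − rank ∂_3 = (20 − 20) − 0 = 0, and there is no ∂_3, so H_2 = 0.

(K is a triangulation of the Klein bottle.)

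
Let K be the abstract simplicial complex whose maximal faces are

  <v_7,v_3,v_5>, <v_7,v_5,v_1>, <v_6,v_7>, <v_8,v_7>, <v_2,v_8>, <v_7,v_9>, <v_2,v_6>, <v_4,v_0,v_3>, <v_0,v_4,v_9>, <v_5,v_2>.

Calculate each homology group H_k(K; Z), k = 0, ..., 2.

Take the total order v_0 < v_1 < v_2 < v_3 < v_4 < v_5 < v_6 < v_7 < v_8 < v_9 on the vertex set. Then K (dimension 2) consists of the simplices:

  0-simplices (10): [v_0], [v_1], [v_2], [v_3], [v_4], [v_5], [v_6], [v_7], [v_8], [v_9]
  1-simplices (16): (16 of them)
  2-simplices (4): [v_0,v_3,v_4], [v_0,v_4,v_9], [v_1,v_5,v_7], [v_3,v_5,v_7]

giving chain groups C_0 ≅ Z^10, C_1 ≅ Z^16, C_2 ≅ Z^4.

The boundary map ∂_1: C_1 → C_0 sends each edge [p,q] (with p < q) to q − p. For instance
  ∂[v_3,v_7] = [v_7] − [v_3].
The 10×16 boundary matrix has rank 9 and Smith normal form diag(1,1,1,1,1,1,1,1,1).

Boundary ∂_2: C_2 → C_1 sends each 2-simplex [p,q,r] to [q,r] − [p,r] + [p,q]. For instance
  ∂[v_1,v_5,v_7] = [v_5,v_7] − [v_1,v_7] + [v_1,v_5],
  ∂[v_3,v_5,v_7] = [v_5,v_7] − [v_3,v_7] + [v_3,v_5].
As a 16×4 matrix over Z this has rank 4, with invariant factors (1,1,1,1).

Computing H_k = (kernel of ∂_k) / (image of ∂_{k+1}):

  H_0: rank C_0 − rank ∂_1 = 10 − 9 = 1, and the invariant factors of ∂_1 are all 1, so H_0 ≅ Z.
  H_1: rank ker ∂_1 − rank ∂_2 = (16 − 9) − 4 = 3, and the invariant factors of ∂_2 are all 1, so H_1 ≅ Z^3.
  H_2: rank ker ∂_2 − rank ∂_3 = (4 − 4) − 0 = 0, and there is no ∂_3, so H_2 ≅ 0.

As a check, the Euler characteristic is 10 − 16 + 4 = -2, which agrees with 1 − 3 + 0 = -2.

H_0 ≅ Z,  H_1 ≅ Z^3,  H_2 = 0.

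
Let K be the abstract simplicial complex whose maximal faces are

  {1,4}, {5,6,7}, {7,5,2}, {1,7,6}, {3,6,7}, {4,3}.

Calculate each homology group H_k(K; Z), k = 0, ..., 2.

Fix the vertex order 1 < 2 < 3 < 4 < 5 < 6 < 7 and write every simplex with vertices in increasing order. Then dim K = 2 and the simplices of K are:

  0-simplices (7): [1], [2], [3], [4], [5], [6], [7]
  1-simplices (11): [1,4], [1,6], [1,7], [2,5], [2,7], [3,4], [3,6], [3,7], [5,6], [5,7], [6,7]
  2-simplices (4): [1,6,7], [2,5,7], [3,6,7], [5,6,7]

so the chain groups are C_0 ≅ Z^7, C_1 ≅ Z^11, C_2 ≅ Z^4.

∂_1: C_1 → C_0 is given by ∂[p,q] = [q] − [p]. For instance
  ∂[1,4] = [4] − [1].
As a 7×11 matrix over Z this has rank 6, with invariant factors (1,1,1,1,1,1).

∂_2: C_2 → C_1 maps a triangle to the signed sum of its edges. For instance
  ∂[1,6,7] = [6,7] − [1,7] + [1,6],
  ∂[5,6,7] = [6,7] − [5,7] + [5,6].
This gives a 11×4 integer matrix of rank 4; reducing to Smith normal form yields diagonal entries (1,1,1,1).

From H_k ≅ ker(∂_k) / im(∂_{k+1}) we obtain:

  H_0: rank C_0 − rank ∂_1 = 7 − 6 = 1, and the invariant factors of ∂_1 are all 1, so H_0 ≅ Z.
  H_1: rank ker ∂_1 − rank ∂_2 = (11 − 6) − 4 = 1, and the invariant factors of ∂_2 are all 1, so H_1 ≅ Z.
  H_2: rank ker ∂_2 − rank ∂_3 = (4 − 4) − 0 = 0, and there is no ∂_3, so H_2 ≅ 0.

As a check, the Euler characteristic is 7 − 11 + 4 = 0, which agrees with 1 − 1 + 0 = 0.

H_0 ≅ Z,  H_1 ≅ Z,  H_2 = 0.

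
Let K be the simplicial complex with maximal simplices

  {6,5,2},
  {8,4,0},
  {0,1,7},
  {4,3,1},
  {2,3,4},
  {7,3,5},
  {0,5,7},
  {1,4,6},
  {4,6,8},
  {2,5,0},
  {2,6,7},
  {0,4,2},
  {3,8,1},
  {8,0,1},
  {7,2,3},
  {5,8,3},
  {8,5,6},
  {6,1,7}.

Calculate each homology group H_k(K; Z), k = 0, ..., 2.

H_0 ≅ Z,  H_1 ≅ Z ⊕ Z/2,  H_2 = 0.

K has 9 vertices, 27 edges, 18 triangles.
rank ∂_0 = 0, rank ∂_1 = 8 ⇒ b_0 = 9 − 0 − 8 = 1; all invariant factors of ∂_1 are 1 so no torsion. So H_0 = Z.
rank ∂_1 = 8, rank ∂_2 = 18 ⇒ b_1 = 27 − 8 − 18 = 1; ∂_2 has invariant factor(s) [2] giving torsion. So H_1 = Z ⊕ Z/2.
rank ∂_2 = 18, rank ∂_3 = 0 ⇒ b_2 = 18 − 18 − 0 = 0. So H_2 = 0.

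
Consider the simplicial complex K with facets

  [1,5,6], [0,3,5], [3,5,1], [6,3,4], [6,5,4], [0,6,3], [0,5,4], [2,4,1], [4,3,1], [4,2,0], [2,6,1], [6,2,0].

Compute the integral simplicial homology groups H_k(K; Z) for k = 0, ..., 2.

Take the total order 0 < 1 < 2 < 3 < 4 < 5 < 6 on the vertex set. Then K (dimension 2) consists of the simplices:

  0-simplices (7): [0], [1], [2], [3], [4], [5], [6]
  1-simplices (18): [0,2], [0,3], [0,4], [0,5], [0,6], [1,2], [1,3], [1,4], [1,5], [1,6], [2,4], [2,6], [3,4], [3,5], [3,6], [4,5], [4,6], [5,6]
  2-simplices (12): [0,2,4], [0,2,6], [0,3,5], [0,3,6], [0,4,5], [1,2,4], [1,2,6], [1,3,4], [1,3,5], [1,5,6], [3,4,6], [4,5,6]

giving chain groups C_0 ≅ Z^7, C_1 ≅ Z^18, C_2 ≅ Z^12.

The boundary map ∂_1: C_1 → C_0 sends each edge [p,q] (with p < q) to q − p. For instance
  ∂[0,3] = [3] − [0].
This gives a 7×18 integer matrix of rank 6; reducing to Smith normal form yields diagonal entries (1,1,1,1,1,1).

∂_2: C_2 → C_1 sends each 2-simplex [p,q,r] to [q,r] − [p,r] + [p,q]. For instance
  ∂[1,2,6] = [2,6] − [1,6] + [1,2],
  ∂[0,2,6] = [2,6] − [0,6] + [0,2].
As a 18×12 matrix over Z this has rank 12, with invariant factors (1,1,1,1,1,1,1,1,1,1,1,2).

Reading off H_k = ker ∂_k / im ∂_{k+1}:

  H_0: rank C_0 − rank ∂_1 = 7 − 6 = 1, and the invariant factors of ∂_1 are all 1, so H_0 ≅ Z.
  H_1: rank ker ∂_1 − rank ∂_2 = (18 − 6) − 12 = 0, and ∂_2 has invariant factor 2 > 1, so H_1 ≅ Z/2.
  H_2: rank ker ∂_2 − rank ∂_3 = (12 − 12) − 0 = 0, and there is no ∂_3, so H_2 ≅ 0.

As a check, the Euler characteristic is 7 − 18 + 12 = 1, which agrees with 1 − 0 + 0 = 1.
(K is a triangulation of the real projective plane RP^2.)

H_0 ≅ Z,  H_1 ≅ Z/2,  H_2 = 0.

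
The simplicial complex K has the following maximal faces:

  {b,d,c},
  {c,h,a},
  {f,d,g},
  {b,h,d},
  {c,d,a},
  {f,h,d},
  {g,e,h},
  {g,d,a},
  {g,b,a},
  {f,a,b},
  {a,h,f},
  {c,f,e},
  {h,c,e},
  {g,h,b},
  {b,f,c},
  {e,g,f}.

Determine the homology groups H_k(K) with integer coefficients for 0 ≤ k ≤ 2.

We work with the vertex ordering a < b < c < d < e < f < g < h. The simplices of K, each written with vertices in increasing order, are:

  0-simplices (8): a, b, c, d, e, f, g, h
  1-simplices (24): ab, ac, ad, af, ag, ah, bc, bd, bf, bg, bh, cd, ce, cf, ch, df, dg, dh, ef, eg, eh, fg, fh, gh
  2-simplices (16): abf, abg, acd, ach, adg, afh, bcd, bcf, bdh, bgh, cef, ceh, dfg, dfh, efg, egh

giving chain groups C_0 ≅ Z^8, C_1 ≅ Z^24, C_2 ≅ Z^16.

Boundary ∂_1: C_1 → C_0 maps an edge to its endpoints' difference, ∂[p,q] = q − p. For instance
  ∂ag = g − a.
This gives a 8×24 integer matrix of rank 7; reducing to Smith normal form yields diagonal entries (1,1,1,1,1,1,1).

∂_2: C_2 → C_1 sends each 2-simplex [p,q,r] to [q,r] − [p,r] + [p,q]. For instance
  ∂efg = fg − eg + ef,
  ∂acd = cd − ad + ac.
The resulting 24×16 matrix has rank 15, and its Smith normal form has invariant factors (1,1,1,1,1,1,1,1,1,1,1,1,1,1,1).

Reading off H_k = ker ∂_k / im ∂_{k+1}:

  H_0: rank C_0 − rank ∂_1 = 8 − 7 = 1, and the invariant factors of ∂_1 are all 1, so H_0 = Z.
  H_1: rank ker ∂_1 − rank ∂_2 = (24 − 7) − 15 = 2, and the invariant factors of ∂_2 are all 1, so H_1 = Z^2.
  H_2: rank ker ∂_2 − rank ∂_3 = (16 − 15) − 0 = 1, and there is no ∂_3, so H_2 = Z.

As a check, the Euler characteristic is 8 − 24 + 16 = 0, which agrees with 1 − 2 + 1 = 0.
(K is a triangulation of the torus T^2.)

H_0 ≅ Z,  H_1 ≅ Z^2,  H_2 ≅ Z.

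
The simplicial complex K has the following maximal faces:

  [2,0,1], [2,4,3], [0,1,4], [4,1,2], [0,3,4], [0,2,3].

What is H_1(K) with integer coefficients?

Fix the vertex order 0 < 1 < 2 < 3 < 4 and write every simplex with vertices in increasing order. Then dim K = 2 and the simplices of K are:

  0-simplices (5): [0], [1], [2], [3], [4]
  1-simplices (9): [0,1], [0,2], [0,3], [0,4], [1,2], [1,4], [2,3], [2,4], [3,4]
  2-simplices (6): [0,1,2], [0,1,4], [0,2,3], [0,3,4], [1,2,4], [2,3,4]

Hence C_0 ≅ Z^5, C_1 ≅ Z^9, C_2 ≅ Z^6.

The boundary map ∂_1: C_1 → C_0 sends each edge [p,q] (with p < q) to q − p. For instance
  ∂[0,2] = [2] − [0].
The resulting 5×9 matrix has rank 4, and its Smith normal form has invariant factors (1,1,1,1).

Boundary ∂_2: C_2 → C_1 acts by ∂[p,q,r] = [q,r] − [p,r] + [p,q]. For instance
  ∂[1,2,4] = [2,4] − [1,4] + [1,2],
  ∂[0,1,2] = [1,2] − [0,2] + [0,1].
The resulting 9×6 matrix has rank 5, and its Smith normal form has invariant factors (1,1,1,1,1).

Computing H_k = (kernel of ∂_k) / (image of ∂_{k+1}):

  H_1: rank ker ∂_1 − rank ∂_2 = (9 − 4) − 5 = 0, and the invariant factors of ∂_2 are all 1, so H_1 = 0.

H_1 ≅ 0.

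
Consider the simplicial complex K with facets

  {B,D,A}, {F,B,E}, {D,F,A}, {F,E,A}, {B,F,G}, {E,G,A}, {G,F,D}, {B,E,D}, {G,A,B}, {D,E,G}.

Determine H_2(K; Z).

H_2 = 0.

Take the total order A < B < D < E < F < G on the vertex set. Then K (dimension 2) consists of the simplices:

  0-simplices (6): A, B, D, E, F, G
  1-simplices (15): AB, AD, AE, AF, AG, BD, BE, BF, BG, DE, DF, DG, EF, EG, FG
  2-simplices (10): ABD, ABG, ADF, AEF, AEG, BDE, BEF, BFG, DEG, DFG

so the chain groups are C_0 ≅ Z^6, C_1 ≅ Z^15, C_2 ≅ Z^10.

∂_1: C_1 → C_0 maps an edge to its endpoints' difference, ∂[p,q] = q − p. For instance
  ∂BE = E − B.
This gives a 6×15 integer matrix of rank 5; reducing to Smith normal form yields diagonal entries (1,1,1,1,1).

Boundary ∂_2: C_2 → C_1 acts by ∂[p,q,r] = [q,r] − [p,r] + [p,q]. For instance
  ∂ADF = DF − AF + AD,
  ∂BEF = EF − BF + BE.
The resulting 15×10 matrix has rank 10, and its Smith normal form has invariant factors (1,1,1,1,1,1,1,1,1,2).

Now H_k = ker ∂_k / im ∂_{k+1}, so:

  H_2: rank ker ∂_2 − rank ∂_3 = (10 − 10) − 0 = 0, and there is no ∂_3, so H_2 ≅ 0.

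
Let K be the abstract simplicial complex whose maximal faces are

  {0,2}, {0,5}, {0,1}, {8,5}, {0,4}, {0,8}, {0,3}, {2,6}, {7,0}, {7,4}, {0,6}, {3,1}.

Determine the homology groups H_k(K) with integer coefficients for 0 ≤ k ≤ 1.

Take the total order 0 < 1 < 2 < 3 < 4 < 5 < 6 < 7 < 8 on the vertex set. Then K (dimension 1) consists of the simplices:

  0-simplices (9): [0], [1], [2], [3], [4], [5], [6], [7], [8]
  1-simplices (12): [0,1], [0,2], [0,3], [0,4], [0,5], [0,6], [0,7], [0,8], [1,3], [2,6], [4,7], [5,8]

so the chain groups are C_0 ≅ Z^9, C_1 ≅ Z^12.

∂_1: C_1 → C_0 maps an edge to its endpoints' difference, ∂[p,q] = q − p. For instance
  ∂[1,3] = [3] − [1].
This gives a 9×12 integer matrix of rank 8; reducing to Smith normal form yields diagonal entries (1,1,1,1,1,1,1,1).

Reading off H_k = ker ∂_k / im ∂_{k+1}:

  H_0: rank C_0 − rank ∂_1 = 9 − 8 = 1, and the invariant factors of ∂_1 are all 1, so H_0 = Z.
  H_1: rank ker ∂_1 − rank ∂_2 = (12 − 8) − 0 = 4, and there is no ∂_2, so H_1 = Z^4.

(K is a triangulation of a wedge of 4 circles.)

H_0 ≅ Z,  H_1 ≅ Z^4.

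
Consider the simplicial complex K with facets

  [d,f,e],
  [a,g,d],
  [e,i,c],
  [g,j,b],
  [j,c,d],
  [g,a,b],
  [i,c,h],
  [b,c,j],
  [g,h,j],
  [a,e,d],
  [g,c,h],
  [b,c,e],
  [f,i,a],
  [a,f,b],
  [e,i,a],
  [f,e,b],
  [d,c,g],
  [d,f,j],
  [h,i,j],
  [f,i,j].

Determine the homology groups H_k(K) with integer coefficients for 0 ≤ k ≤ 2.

Order the vertices as a < b < c < d < e < f < g < h < i < j. Listing each simplex with vertices in this order, K has dimension 2 with simplices:

  0-simplices (10): a, b, c, d, e, f, g, h, i, j
  1-simplices (30): ab, ad, ae, af, ag, ai, bc, be, bf, bg, bj, cd, ce, cg, ch, ci, cj, de, df, dg, dj, ef, ei, fi, fj, gh, gj, hi, hj, ij
  2-simplices (20): abf, abg, ade, adg, aei, afi, bce, bcj, bef, bgj, cdg, cdj, cei, cgh, chi, def, dfj, fij, ghj, hij

Hence C_0 ≅ Z^10, C_1 ≅ Z^30, C_2 ≅ Z^20.

The boundary map ∂_1: C_1 → C_0 is given by ∂[p,q] = [q] − [p]. For instance
  ∂ei = i − e.
As a 10×30 matrix over Z this has rank 9, with invariant factors (1,1,1,1,1,1,1,1,1).

∂_2: C_2 → C_1 sends each 2-simplex [p,q,r] to [q,r] − [p,r] + [p,q]. For instance
  ∂dfj = fj − dj + df,
  ∂def = ef − df + de.
The resulting 30×20 matrix has rank 20, and its Smith normal form has invariant factors (1,1,1,1,1,1,1,1,1,1,1,1,1,1,1,1,1,1,1,2).

From H_k ≅ ker(∂_k) / im(∂_{k+1}) we obtain:

  H_0: rank C_0 − rank ∂_1 = 10 − 9 = 1, and the invariant factors of ∂_1 are all 1, so H_0 = Z.
  H_1: rank ker ∂_1 − rank ∂_2 = (30 − 9) − 20 = 1, and ∂_2 has invariant factor 2 > 1, so H_1 = Z ⊕ Z/2.
  H_2: rank ker ∂_2 − rank ∂_3 = (20 − 20) − 0 = 0, and there is no ∂_3, so H_2 = 0.

H_0 ≅ Z,  H_1 ≅ Z ⊕ Z/2,  H_2 = 0.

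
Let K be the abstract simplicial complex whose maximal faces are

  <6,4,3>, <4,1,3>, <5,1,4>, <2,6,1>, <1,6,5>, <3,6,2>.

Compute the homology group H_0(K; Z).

H_0 = Z.

Take the total order 1 < 2 < 3 < 4 < 5 < 6 on the vertex set. Then K (dimension 2) consists of the simplices:

  0-simplices (6): [1], [2], [3], [4], [5], [6]
  1-simplices (12): [1,2], [1,3], [1,4], [1,5], [1,6], [2,3], [2,6], [3,4], [3,6], [4,5], [4,6], [5,6]
  2-simplices (6): [1,2,6], [1,3,4], [1,4,5], [1,5,6], [2,3,6], [3,4,6]

so the chain groups are C_0 ≅ Z^6, C_1 ≅ Z^12, C_2 ≅ Z^6.

∂_1: C_1 → C_0 maps an edge to its endpoints' difference, ∂[p,q] = q − p.
The resulting 6×12 matrix has rank 5, and its Smith normal form has invariant factors (1,1,1,1,1).

∂_2: C_2 → C_1 acts by ∂[p,q,r] = [q,r] − [p,r] + [p,q]. For instance
  ∂[3,4,6] = [4,6] − [3,6] + [3,4],
  ∂[1,3,4] = [3,4] − [1,4] + [1,3].
This gives a 12×6 integer matrix of rank 6; reducing to Smith normal form yields diagonal entries (1,1,1,1,1,1).

Computing H_k = (kernel of ∂_k) / (image of ∂_{k+1}):

  H_0: rank C_0 − rank ∂_1 = 6 − 5 = 1, and the invariant factors of ∂_1 are all 1, so H_0 = Z.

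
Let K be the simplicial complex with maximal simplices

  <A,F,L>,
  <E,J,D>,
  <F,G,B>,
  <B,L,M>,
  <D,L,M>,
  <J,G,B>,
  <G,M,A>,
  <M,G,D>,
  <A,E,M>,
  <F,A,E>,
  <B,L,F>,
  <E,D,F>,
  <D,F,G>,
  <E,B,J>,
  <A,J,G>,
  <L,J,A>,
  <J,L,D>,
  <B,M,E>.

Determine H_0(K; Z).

H_0 = Z.

Order the vertices as A < B < D < E < F < G < J < L < M. Listing each simplex with vertices in this order, K has dimension 2 with simplices:

  0-simplices (9): A, B, D, E, F, G, J, L, M
  1-simplices (27): AE, AF, AG, AJ, AL, AM, BE, BF, BG, BJ, BL, BM, DE, DF, DG, DJ, DL, DM, EF, EJ, EM, FG, FL, GJ, GM, JL, LM
  2-simplices (18): AEF, AEM, AFL, AGJ, AGM, AJL, BEJ, BEM, BFG, BFL, BGJ, BLM, DEF, DEJ, DFG, DGM, DJL, DLM

so the chain groups are C_0 ≅ Z^9, C_1 ≅ Z^27, C_2 ≅ Z^18.

∂_1: C_1 → C_0 maps an edge to its endpoints' difference, ∂[p,q] = q − p. For instance
  ∂GJ = J − G.
This gives a 9×27 integer matrix of rank 8; reducing to Smith normal form yields diagonal entries (1,1,1,1,1,1,1,1).

Boundary ∂_2: C_2 → C_1 maps a triangle to the signed sum of its edges. For instance
  ∂BEM = EM − BM + BE,
  ∂AFL = FL − AL + AF.
The resulting 27×18 matrix has rank 17, and its Smith normal form has invariant factors (1,1,1,1,1,1,1,1,1,1,1,1,1,1,1,1,1).

From H_k ≅ ker(∂_k) / im(∂_{k+1}) we obtain:

  H_0: rank C_0 − rank ∂_1 = 9 − 8 = 1, and the invariant factors of ∂_1 are all 1, so H_0 ≅ Z.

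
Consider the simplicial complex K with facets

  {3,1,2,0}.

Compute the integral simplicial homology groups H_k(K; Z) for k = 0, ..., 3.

Order the vertices as 0 < 1 < 2 < 3. Listing each simplex with vertices in this order, K has dimension 3 with simplices:

  0-simplices (4): [0], [1], [2], [3]
  1-simplices (6): [0,1], [0,2], [0,3], [1,2], [1,3], [2,3]
  2-simplices (4): [0,1,2], [0,1,3], [0,2,3], [1,2,3]
  3-simplices (1): [0,1,2,3]

Hence C_0 ≅ Z^4, C_1 ≅ Z^6, C_2 ≅ Z^4, C_3 ≅ Z^1.

Boundary ∂_1: C_1 → C_0 maps an edge to its endpoints' difference, ∂[p,q] = q − p. For instance
  ∂[0,1] = [1] − [0].
This gives a 4×6 integer matrix of rank 3; reducing to Smith normal form yields diagonal entries (1,1,1).

Boundary ∂_2: C_2 → C_1 sends each 2-simplex [p,q,r] to [q,r] − [p,r] + [p,q]. For instance
  ∂[0,2,3] = [2,3] − [0,3] + [0,2],
  ∂[0,1,3] = [1,3] − [0,3] + [0,1].
As a 6×4 matrix over Z this has rank 3, with invariant factors (1,1,1).

Boundary ∂_3: C_3 → C_2 sends each 3-simplex σ to the alternating sum Σ_i (−1)^i (σ with its i-th vertex removed). For instance
  ∂[0,1,2,3] = [1,2,3] − [0,2,3] + [0,1,3] − [0,1,2].
This gives a 4×1 integer matrix of rank 1; reducing to Smith normal form yields diagonal entries (1).

From H_k ≅ ker(∂_k) / im(∂_{k+1}) we obtain:

  H_0: rank C_0 − rank ∂_1 = 4 − 3 = 1, and the invariant factors of ∂_1 are all 1, so H_0 ≅ Z.
  H_1: rank ker ∂_1 − rank ∂_2 = (6 − 3) − 3 = 0, and the invariant factors of ∂_2 are all 1, so H_1 ≅ 0.
  H_2: rank ker ∂_2 − rank ∂_3 = (4 − 3) − 1 = 0, and the invariant factors of ∂_3 are all 1, so H_2 ≅ 0.
  H_3: rank ker ∂_3 − rank ∂_4 = (1 − 1) − 0 = 0, and there is no ∂_4, so H_3 ≅ 0.

(K is a triangulation of the 3-simplex.)

H_0 ≅ Z,  H_1 = 0,  H_2 = 0,  H_3 = 0.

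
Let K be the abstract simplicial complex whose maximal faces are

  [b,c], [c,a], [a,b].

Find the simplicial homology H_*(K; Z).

H_0 = Z,  H_1 = Z.

Take the total order a < b < c on the vertex set. Then K (dimension 1) consists of the simplices:

  0-simplices (3): a, b, c
  1-simplices (3): ab, ac, bc

giving chain groups C_0 ≅ Z^3, C_1 ≅ Z^3.

Boundary ∂_1: C_1 → C_0 is given by ∂[p,q] = [q] − [p]. For instance
  ∂ab = b − a.
The resulting 3×3 matrix has rank 2, and its Smith normal form has invariant factors (1,1).

Computing H_k = (kernel of ∂_k) / (image of ∂_{k+1}):

  H_0: rank C_0 − rank ∂_1 = 3 − 2 = 1, and the invariant factors of ∂_1 are all 1, so H_0 = Z.
  H_1: rank ker ∂_1 − rank ∂_2 = (3 − 2) − 0 = 1, and there is no ∂_2, so H_1 = Z.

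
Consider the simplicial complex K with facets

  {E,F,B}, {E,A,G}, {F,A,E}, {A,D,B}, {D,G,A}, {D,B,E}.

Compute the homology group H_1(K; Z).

H_1 ≅ Z.

Fix the vertex order A < B < D < E < F < G and write every simplex with vertices in increasing order. Then dim K = 2 and the simplices of K are:

  0-simplices (6): A, B, D, E, F, G
  1-simplices (12): AB, AD, AE, AF, AG, BD, BE, BF, DE, DG, EF, EG
  2-simplices (6): ABD, ADG, AEF, AEG, BDE, BEF

so the chain groups are C_0 ≅ Z^6, C_1 ≅ Z^12, C_2 ≅ Z^6.

The boundary map ∂_1: C_1 → C_0 maps an edge to its endpoints' difference, ∂[p,q] = q − p. For instance
  ∂BD = D − B.
The 6×12 boundary matrix has rank 5 and Smith normal form diag(1,1,1,1,1).

Boundary ∂_2: C_2 → C_1 sends each 2-simplex [p,q,r] to [q,r] − [p,r] + [p,q]. For instance
  ∂BDE = DE − BE + BD,
  ∂ABD = BD − AD + AB.
This gives a 12×6 integer matrix of rank 6; reducing to Smith normal form yields diagonal entries (1,1,1,1,1,1).

From H_k ≅ ker(∂_k) / im(∂_{k+1}) we obtain:

  H_1: rank ker ∂_1 − rank ∂_2 = (12 − 5) − 6 = 1, and the invariant factors of ∂_2 are all 1, so H_1 ≅ Z.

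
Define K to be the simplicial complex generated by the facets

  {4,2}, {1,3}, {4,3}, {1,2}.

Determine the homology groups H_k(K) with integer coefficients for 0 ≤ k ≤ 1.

Fix the vertex order 1 < 2 < 3 < 4 and write every simplex with vertices in increasing order. Then dim K = 1 and the simplices of K are:

  0-simplices (4): [1], [2], [3], [4]
  1-simplices (4): [1,2], [1,3], [2,4], [3,4]

giving chain groups C_0 ≅ Z^4, C_1 ≅ Z^4.

The boundary map ∂_1: C_1 → C_0 is given by ∂[p,q] = [q] − [p]. For instance
  ∂[2,4] = [4] − [2].
The resulting 4×4 matrix has rank 3, and its Smith normal form has invariant factors (1,1,1).

From H_k ≅ ker(∂_k) / im(∂_{k+1}) we obtain:

  H_0: rank C_0 − rank ∂_1 = 4 − 3 = 1, and the invariant factors of ∂_1 are all 1, so H_0 = Z.
  H_1: rank ker ∂_1 − rank ∂_2 = (4 − 3) − 0 = 1, and there is no ∂_2, so H_1 = Z.

As a check, the Euler characteristic is 4 − 4 = 0, which agrees with 1 − 1 = 0.

H_0 = Z,  H_1 = Z.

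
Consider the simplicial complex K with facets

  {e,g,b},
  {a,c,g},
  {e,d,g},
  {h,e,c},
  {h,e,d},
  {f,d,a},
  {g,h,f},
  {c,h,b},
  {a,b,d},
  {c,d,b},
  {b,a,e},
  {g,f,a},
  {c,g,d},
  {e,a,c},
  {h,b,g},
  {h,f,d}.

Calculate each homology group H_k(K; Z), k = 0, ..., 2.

H_0 ≅ Z,  H_1 ≅ Z^2,  H_2 ≅ Z.

Fix the vertex order a < b < c < d < e < f < g < h and write every simplex with vertices in increasing order. Then dim K = 2 and the simplices of K are:

  0-simplices (8): a, b, c, d, e, f, g, h
  1-simplices (24): ab, ac, ad, ae, af, ag, bc, bd, be, bg, bh, cd, ce, cg, ch, de, df, dg, dh, eg, eh, fg, fh, gh
  2-simplices (16): abd, abe, ace, acg, adf, afg, bcd, bch, beg, bgh, cdg, ceh, deg, deh, dfh, fgh

giving chain groups C_0 ≅ Z^8, C_1 ≅ Z^24, C_2 ≅ Z^16.

Boundary ∂_1: C_1 → C_0 sends each edge [p,q] (with p < q) to q − p. For instance
  ∂ag = g − a.
The 8×24 boundary matrix has rank 7 and Smith normal form diag(1,1,1,1,1,1,1).

Boundary ∂_2: C_2 → C_1 acts by ∂[p,q,r] = [q,r] − [p,r] + [p,q]. For instance
  ∂deh = eh − dh + de,
  ∂abe = be − ae + ab.
The 24×16 boundary matrix has rank 15 and Smith normal form diag(1,1,1,1,1,1,1,1,1,1,1,1,1,1,1).

Now H_k = ker ∂_k / im ∂_{k+1}, so:

  H_0: rank C_0 − rank ∂_1 = 8 − 7 = 1, and the invariant factors of ∂_1 are all 1, so H_0 = Z.
  H_1: rank ker ∂_1 − rank ∂_2 = (24 − 7) − 15 = 2, and the invariant factors of ∂_2 are all 1, so H_1 = Z^2.
  H_2: rank ker ∂_2 − rank ∂_3 = (16 − 15) − 0 = 1, and there is no ∂_3, so H_2 = Z.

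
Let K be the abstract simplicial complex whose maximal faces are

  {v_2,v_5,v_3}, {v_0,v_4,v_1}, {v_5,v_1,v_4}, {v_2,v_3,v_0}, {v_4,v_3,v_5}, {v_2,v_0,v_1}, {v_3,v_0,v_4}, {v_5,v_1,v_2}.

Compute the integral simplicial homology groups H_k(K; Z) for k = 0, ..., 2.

K has 6 vertices, 12 edges, 8 triangles.
rank ∂_0 = 0, rank ∂_1 = 5 ⇒ b_0 = 6 − 0 − 5 = 1; all invariant factors of ∂_1 are 1 so no torsion. So H_0 ≅ Z.
rank ∂_1 = 5, rank ∂_2 = 7 ⇒ b_1 = 12 − 5 − 7 = 0; all invariant factors of ∂_2 are 1 so no torsion. So H_1 ≅ 0.
rank ∂_2 = 7, rank ∂_3 = 0 ⇒ b_2 = 8 − 7 − 0 = 1. So H_2 ≅ Z.

H_0 = Z,  H_1 = 0,  H_2 = Z.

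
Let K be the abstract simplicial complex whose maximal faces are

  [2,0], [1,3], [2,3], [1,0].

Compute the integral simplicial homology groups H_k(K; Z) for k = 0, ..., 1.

H_0 ≅ Z,  H_1 ≅ Z.

Order the vertices as 0 < 1 < 2 < 3. Listing each simplex with vertices in this order, K has dimension 1 with simplices:

  0-simplices (4): [0], [1], [2], [3]
  1-simplices (4): [0,1], [0,2], [1,3], [2,3]

so the chain groups are C_0 ≅ Z^4, C_1 ≅ Z^4.

The boundary map ∂_1: C_1 → C_0 is given by ∂[p,q] = [q] − [p]. For instance
  ∂[2,3] = [3] − [2].
As a 4×4 matrix over Z this has rank 3, with invariant factors (1,1,1).

Computing H_k = (kernel of ∂_k) / (image of ∂_{k+1}):

  H_0: rank C_0 − rank ∂_1 = 4 − 3 = 1, and the invariant factors of ∂_1 are all 1, so H_0 ≅ Z.
  H_1: rank ker ∂_1 − rank ∂_2 = (4 − 3) − 0 = 1, and there is no ∂_2, so H_1 ≅ Z.

As a check, the Euler characteristic is 4 − 4 = 0, which agrees with 1 − 1 = 0.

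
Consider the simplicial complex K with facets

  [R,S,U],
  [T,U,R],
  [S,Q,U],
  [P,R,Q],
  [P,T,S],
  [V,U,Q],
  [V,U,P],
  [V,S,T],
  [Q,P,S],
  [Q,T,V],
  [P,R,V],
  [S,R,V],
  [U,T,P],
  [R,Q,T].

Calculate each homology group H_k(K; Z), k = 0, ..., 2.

We work with the vertex ordering P < Q < R < S < T < U < V. The simplices of K, each written with vertices in increasing order, are:

  0-simplices (7): P, Q, R, S, T, U, V
  1-simplices (21): PQ, PR, PS, PT, PU, PV, QR, QS, QT, QU, QV, RS, RT, RU, RV, ST, SU, SV, TU, TV, UV
  2-simplices (14): PQR, PQS, PRV, PST, PTU, PUV, QRT, QSU, QTV, QUV, RSU, RSV, RTU, STV

so the chain groups are C_0 ≅ Z^7, C_1 ≅ Z^21, C_2 ≅ Z^14.

The boundary map ∂_1: C_1 → C_0 maps an edge to its endpoints' difference, ∂[p,q] = q − p.
The resulting 7×21 matrix has rank 6, and its Smith normal form has invariant factors (1,1,1,1,1,1).

The boundary map ∂_2: C_2 → C_1 acts by ∂[p,q,r] = [q,r] − [p,r] + [p,q]. For instance
  ∂PTU = TU − PU + PT,
  ∂STV = TV − SV + ST.
The 21×14 boundary matrix has rank 13 and Smith normal form diag(1,1,1,1,1,1,1,1,1,1,1,1,1).

From H_k ≅ ker(∂_k) / im(∂_{k+1}) we obtain:

  H_0: rank C_0 − rank ∂_1 = 7 − 6 = 1, and the invariant factors of ∂_1 are all 1, so H_0 ≅ Z.
  H_1: rank ker ∂_1 − rank ∂_2 = (21 − 6) − 13 = 2, and the invariant factors of ∂_2 are all 1, so H_1 ≅ Z^2.
  H_2: rank ker ∂_2 − rank ∂_3 = (14 − 13) − 0 = 1, and there is no ∂_3, so H_2 ≅ Z.

(K is a triangulation of the torus T^2.)

H_0 ≅ Z,  H_1 ≅ Z^2,  H_2 ≅ Z.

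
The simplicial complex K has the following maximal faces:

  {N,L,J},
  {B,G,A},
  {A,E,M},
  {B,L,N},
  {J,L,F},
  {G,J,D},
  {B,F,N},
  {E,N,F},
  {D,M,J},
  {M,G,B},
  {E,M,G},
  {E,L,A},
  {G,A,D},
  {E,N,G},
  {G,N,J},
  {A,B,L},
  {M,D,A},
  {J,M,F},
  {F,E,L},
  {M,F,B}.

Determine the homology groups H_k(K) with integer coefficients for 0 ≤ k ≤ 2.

H_0 = Z,  H_1 = Z × Z/2,  H_2 = 0.

We work with the vertex ordering A < B < D < E < F < G < J < L < M < N. The simplices of K, each written with vertices in increasing order, are:

  0-simplices (10): A, B, D, E, F, G, J, L, M, N
  1-simplices (30): AB, AD, AE, AG, AL, AM, BF, BG, BL, BM, BN, DG, DJ, DM, EF, EG, EL, EM, EN, FJ, FL, FM, FN, GJ, GM, GN, JL, JM, JN, LN
  2-simplices (20): ABG, ABL, ADG, ADM, AEL, AEM, BFM, BFN, BGM, BLN, DGJ, DJM, EFL, EFN, EGM, EGN, FJL, FJM, GJN, JLN

giving chain groups C_0 ≅ Z^10, C_1 ≅ Z^30, C_2 ≅ Z^20.

The boundary map ∂_1: C_1 → C_0 is given by ∂[p,q] = [q] − [p]. For instance
  ∂DG = G − D.
The resulting 10×30 matrix has rank 9, and its Smith normal form has invariant factors (1,1,1,1,1,1,1,1,1).

∂_2: C_2 → C_1 acts by ∂[p,q,r] = [q,r] − [p,r] + [p,q]. For instance
  ∂DGJ = GJ − DJ + DG,
  ∂FJM = JM − FM + FJ.
This gives a 30×20 integer matrix of rank 20; reducing to Smith normal form yields diagonal entries (1,1,1,1,1,1,1,1,1,1,1,1,1,1,1,1,1,1,1,2).

Now H_k = ker ∂_k / im ∂_{k+1}, so:

  H_0: rank C_0 − rank ∂_1 = 10 − 9 = 1, and the invariant factors of ∂_1 are all 1, so H_0 ≅ Z.
  H_1: rank ker ∂_1 − rank ∂_2 = (30 − 9) − 20 = 1, and ∂_2 has invariant factor 2 > 1, so H_1 ≅ Z × Z/2.
  H_2: rank ker ∂_2 − rank ∂_3 = (20 − 20) − 0 = 0, and there is no ∂_3, so H_2 ≅ 0.

(K is a triangulation of the Klein bottle.)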